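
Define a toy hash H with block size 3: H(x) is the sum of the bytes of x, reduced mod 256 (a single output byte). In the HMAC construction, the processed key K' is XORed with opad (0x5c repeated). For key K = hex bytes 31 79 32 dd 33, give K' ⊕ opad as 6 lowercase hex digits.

b05c5c

Key hex bytes 31 79 32 dd 33 is 5 bytes > B = 3, so hash it first: H(key) = ec, then zero-pad to 3 bytes: K' = ec 00 00.
XOR each byte with 0x5c: ec⊕5c=b0, 00⊕5c=5c, 00⊕5c=5c.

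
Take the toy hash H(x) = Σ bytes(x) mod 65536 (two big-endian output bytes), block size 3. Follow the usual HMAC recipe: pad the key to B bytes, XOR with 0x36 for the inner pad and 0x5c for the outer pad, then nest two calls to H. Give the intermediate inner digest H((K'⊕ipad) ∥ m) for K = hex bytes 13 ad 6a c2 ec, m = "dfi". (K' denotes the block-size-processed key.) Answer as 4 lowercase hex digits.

Key hex bytes 13 ad 6a c2 ec is 5 bytes > B = 3, so hash it first: H(key) = 02 d8, then zero-pad to 3 bytes: K' = 02 d8 00.
K' ⊕ ipad = 34 ee 36.
Inner input = 34 ee 36 ∥ 64 66 69.
Inner hash: sum = 52+238+54+100+102+105 = 651 → 02 8b.

028b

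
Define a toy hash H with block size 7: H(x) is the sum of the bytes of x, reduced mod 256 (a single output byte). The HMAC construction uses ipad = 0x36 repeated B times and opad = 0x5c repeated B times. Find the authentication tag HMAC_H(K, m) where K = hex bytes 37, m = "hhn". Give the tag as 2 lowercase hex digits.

16

Key hex bytes 37 is 1 byte ≤ B = 7; zero-pad to 7 bytes: K' = 37 00 00 00 00 00 00.
K' ⊕ ipad = 01 36 36 36 36 36 36.  K' ⊕ opad = 6b 5c 5c 5c 5c 5c 5c.
Inner input = (K'⊕ipad) ∥ m = 01 36 36 36 36 36 36 ∥ 68 68 6e.
Inner hash: sum = 1+54+54+54+54+54+54+104+104+110 = 643; mod 256 = 131 → 83.
Outer input = (K'⊕opad) ∥ inner = 6b 5c 5c 5c 5c 5c 5c ∥ 83.
Outer hash (tag): sum = 107+92+92+92+92+92+92+131 = 790; mod 256 = 22 → 16.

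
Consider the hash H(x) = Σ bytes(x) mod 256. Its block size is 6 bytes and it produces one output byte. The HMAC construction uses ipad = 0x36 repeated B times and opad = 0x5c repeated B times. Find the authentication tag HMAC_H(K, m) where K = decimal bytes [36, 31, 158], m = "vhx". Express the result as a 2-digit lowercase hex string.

Key decimal bytes [36, 31, 158] = 24 1f 9e is 3 bytes ≤ B = 6; zero-pad to 6 bytes: K' = 24 1f 9e 00 00 00.
K' ⊕ ipad = 12 29 a8 36 36 36.  K' ⊕ opad = 78 43 c2 5c 5c 5c.
Inner input = (K'⊕ipad) ∥ m = 12 29 a8 36 36 36 ∥ 76 68 78.
Inner hash: sum = 18+41+168+54+54+54+118+104+120 = 731; mod 256 = 219 → db.
Outer input = (K'⊕opad) ∥ inner = 78 43 c2 5c 5c 5c ∥ db.
Outer hash (tag): sum = 120+67+194+92+92+92+219 = 876; mod 256 = 108 → 6c.

6c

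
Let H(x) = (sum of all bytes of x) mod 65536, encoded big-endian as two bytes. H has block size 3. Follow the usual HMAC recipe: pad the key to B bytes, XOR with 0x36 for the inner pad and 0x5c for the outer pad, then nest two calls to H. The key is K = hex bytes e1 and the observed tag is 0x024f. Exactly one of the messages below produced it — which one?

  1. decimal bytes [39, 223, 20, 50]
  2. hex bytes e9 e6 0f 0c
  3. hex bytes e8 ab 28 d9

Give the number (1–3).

3

Key hex bytes e1 is 1 byte ≤ B = 3; zero-pad to 3 bytes: K' = e1 00 00.
K' ⊕ ipad = d7 36 36; K' ⊕ opad = bd 5c 5c.
m1: inner = H(d7 36 36 27 df 14 32) = 02 8f; tag = H(bd 5c 5c 02 8f) = 0206
m2: inner = H(d7 36 36 e9 e6 0f 0c) = 03 2d; tag = H(bd 5c 5c 03 2d) = 01a5
m3: inner = H(d7 36 36 e8 ab 28 d9) = 03 d7; tag = H(bd 5c 5c 03 d7) = 024f ← matches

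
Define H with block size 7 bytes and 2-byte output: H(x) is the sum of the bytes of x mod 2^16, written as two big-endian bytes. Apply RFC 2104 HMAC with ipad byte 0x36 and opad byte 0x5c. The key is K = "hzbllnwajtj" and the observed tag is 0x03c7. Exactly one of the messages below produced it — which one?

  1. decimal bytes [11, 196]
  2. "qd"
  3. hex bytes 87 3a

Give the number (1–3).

1

Key "hzbllnwajtj" = 68 7a 62 6c 6c 6e 77 61 6a 74 6a is 11 bytes > B = 7, so hash it first: H(key) = 04 aa, then zero-pad to 7 bytes: K' = 04 aa 00 00 00 00 00.
K' ⊕ ipad = 32 9c 36 36 36 36 36; K' ⊕ opad = 58 f6 5c 5c 5c 5c 5c.
m1: inner = H(32 9c 36 36 36 36 36 0b c4) = 02 ab; tag = H(58 f6 5c 5c 5c 5c 5c 02 ab) = 03c7 ← matches
m2: inner = H(32 9c 36 36 36 36 36 71 64) = 02 b1; tag = H(58 f6 5c 5c 5c 5c 5c 02 b1) = 03cd
m3: inner = H(32 9c 36 36 36 36 36 87 3a) = 02 9d; tag = H(58 f6 5c 5c 5c 5c 5c 02 9d) = 03b9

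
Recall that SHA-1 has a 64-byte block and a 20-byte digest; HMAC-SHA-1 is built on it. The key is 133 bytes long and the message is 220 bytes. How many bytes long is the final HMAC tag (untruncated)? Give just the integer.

20

The tag is one SHA-1 digest: 20 bytes.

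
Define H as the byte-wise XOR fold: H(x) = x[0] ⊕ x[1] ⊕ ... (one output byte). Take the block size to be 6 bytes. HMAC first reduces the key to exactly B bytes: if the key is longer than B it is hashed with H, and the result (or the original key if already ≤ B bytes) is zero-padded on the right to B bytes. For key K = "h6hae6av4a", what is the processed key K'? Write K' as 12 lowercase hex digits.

460000000000

|K| = 10 > B = 6, so first hash the key.
H(K): XOR 68⊕36⊕68⊕61⊕65⊕36⊕61⊕76⊕34⊕61 = 46.
Zero-pad H(K) = 46 to 6 bytes: K' = 46 00 00 00 00 00.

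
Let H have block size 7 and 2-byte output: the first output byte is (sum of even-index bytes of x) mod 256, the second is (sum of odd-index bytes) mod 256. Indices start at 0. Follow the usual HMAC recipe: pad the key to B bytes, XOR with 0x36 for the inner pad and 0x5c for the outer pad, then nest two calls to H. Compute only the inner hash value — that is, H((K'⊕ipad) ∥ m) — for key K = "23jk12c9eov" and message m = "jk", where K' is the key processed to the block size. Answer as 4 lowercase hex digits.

Key "23jk12c9eov" = 32 33 6a 6b 31 32 63 39 65 6f 76 is 11 bytes > B = 7, so hash it first: H(key) = 0b 78, then zero-pad to 7 bytes: K' = 0b 78 00 00 00 00 00.
K' ⊕ ipad = 3d 4e 36 36 36 36 36.
Inner input = 3d 4e 36 36 36 36 36 ∥ 6a 6b.
Inner hash: even-index sum = 330 mod 256 = 74; odd-index sum = 292 mod 256 = 36 → 4a 24.

4a24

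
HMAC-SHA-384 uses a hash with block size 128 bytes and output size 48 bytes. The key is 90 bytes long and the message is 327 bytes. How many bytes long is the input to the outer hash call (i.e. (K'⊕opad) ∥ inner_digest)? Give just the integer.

Key is 90 ≤ 128 bytes, zero-padded: |K'| = 128.
Outer input = (K'⊕opad) ∥ H(inner) → 128 + 48 = 176 bytes.

176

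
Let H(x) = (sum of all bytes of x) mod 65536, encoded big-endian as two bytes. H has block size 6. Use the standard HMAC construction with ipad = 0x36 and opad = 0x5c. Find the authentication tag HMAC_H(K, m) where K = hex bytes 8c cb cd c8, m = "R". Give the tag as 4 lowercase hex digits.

Key hex bytes 8c cb cd c8 is 4 bytes ≤ B = 6; zero-pad to 6 bytes: K' = 8c cb cd c8 00 00.
K' ⊕ ipad = ba fd fb fe 36 36.  K' ⊕ opad = d0 97 91 94 5c 5c.
Inner input = (K'⊕ipad) ∥ m = ba fd fb fe 36 36 ∥ 52.
Inner hash: sum = 186+253+251+254+54+54+82 = 1134 → 04 6e.
Outer input = (K'⊕opad) ∥ inner = d0 97 91 94 5c 5c ∥ 04 6e.
Outer hash (tag): sum = 208+151+145+148+92+92+4+110 = 950 → 03 b6.

03b6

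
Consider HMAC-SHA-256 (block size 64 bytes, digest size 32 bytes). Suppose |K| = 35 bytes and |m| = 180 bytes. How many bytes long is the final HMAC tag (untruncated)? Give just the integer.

32

The tag is one SHA-256 digest: 32 bytes.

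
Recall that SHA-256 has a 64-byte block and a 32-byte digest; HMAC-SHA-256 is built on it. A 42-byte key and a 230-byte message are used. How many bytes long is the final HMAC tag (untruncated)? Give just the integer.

32

The tag is one SHA-256 digest: 32 bytes.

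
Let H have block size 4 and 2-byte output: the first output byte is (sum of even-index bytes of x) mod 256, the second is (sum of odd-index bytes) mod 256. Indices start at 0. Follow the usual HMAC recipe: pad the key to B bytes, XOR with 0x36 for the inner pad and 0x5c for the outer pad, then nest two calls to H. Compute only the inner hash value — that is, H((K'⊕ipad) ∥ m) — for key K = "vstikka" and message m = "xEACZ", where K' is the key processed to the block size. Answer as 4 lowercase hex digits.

Key "vstikka" = 76 73 74 69 6b 6b 61 is 7 bytes > B = 4, so hash it first: H(key) = b6 47, then zero-pad to 4 bytes: K' = b6 47 00 00.
K' ⊕ ipad = 80 71 36 36.
Inner input = 80 71 36 36 ∥ 78 45 41 43 5a.
Inner hash: even-index sum = 457 mod 256 = 201; odd-index sum = 303 mod 256 = 47 → c9 2f.

c92f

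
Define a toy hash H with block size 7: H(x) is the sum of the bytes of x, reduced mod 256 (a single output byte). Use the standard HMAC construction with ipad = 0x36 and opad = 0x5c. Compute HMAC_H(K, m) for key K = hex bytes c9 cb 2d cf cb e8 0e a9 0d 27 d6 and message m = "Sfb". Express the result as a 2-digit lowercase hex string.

11

Key hex bytes c9 cb 2d cf cb e8 0e a9 0d 27 d6 is 11 bytes > B = 7, so hash it first: H(key) = 04, then zero-pad to 7 bytes: K' = 04 00 00 00 00 00 00.
K' ⊕ ipad = 32 36 36 36 36 36 36.  K' ⊕ opad = 58 5c 5c 5c 5c 5c 5c.
Inner input = (K'⊕ipad) ∥ m = 32 36 36 36 36 36 36 ∥ 53 66 62.
Inner hash: sum = 50+54+54+54+54+54+54+83+102+98 = 657; mod 256 = 145 → 91.
Outer input = (K'⊕opad) ∥ inner = 58 5c 5c 5c 5c 5c 5c ∥ 91.
Outer hash (tag): sum = 88+92+92+92+92+92+92+145 = 785; mod 256 = 17 → 11.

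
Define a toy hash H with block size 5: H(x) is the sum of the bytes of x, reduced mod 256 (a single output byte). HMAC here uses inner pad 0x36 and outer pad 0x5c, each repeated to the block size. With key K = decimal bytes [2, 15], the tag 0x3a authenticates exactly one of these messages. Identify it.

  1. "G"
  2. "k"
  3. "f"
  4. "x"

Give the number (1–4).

3

Key decimal bytes [2, 15] = 02 0f is 2 bytes ≤ B = 5; zero-pad to 5 bytes: K' = 02 0f 00 00 00.
K' ⊕ ipad = 34 39 36 36 36; K' ⊕ opad = 5e 53 5c 5c 5c.
m1: inner = H(34 39 36 36 36 47) = 56; tag = H(5e 53 5c 5c 5c 56) = 1b
m2: inner = H(34 39 36 36 36 6b) = 7a; tag = H(5e 53 5c 5c 5c 7a) = 3f
m3: inner = H(34 39 36 36 36 66) = 75; tag = H(5e 53 5c 5c 5c 75) = 3a ← matches
m4: inner = H(34 39 36 36 36 78) = 87; tag = H(5e 53 5c 5c 5c 87) = 4c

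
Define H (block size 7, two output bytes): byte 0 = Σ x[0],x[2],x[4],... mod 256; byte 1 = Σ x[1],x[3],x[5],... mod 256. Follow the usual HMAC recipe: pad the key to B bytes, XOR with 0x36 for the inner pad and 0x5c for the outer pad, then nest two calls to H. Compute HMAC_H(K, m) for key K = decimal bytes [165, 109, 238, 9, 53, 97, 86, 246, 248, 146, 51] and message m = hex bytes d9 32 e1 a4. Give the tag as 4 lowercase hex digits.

Key decimal bytes [165, 109, 238, 9, 53, 97, 86, 246, 248, 146, 51] = a5 6d ee 09 35 61 56 f6 f8 92 33 is 11 bytes > B = 7, so hash it first: H(key) = 49 5f, then zero-pad to 7 bytes: K' = 49 5f 00 00 00 00 00.
K' ⊕ ipad = 7f 69 36 36 36 36 36.  K' ⊕ opad = 15 03 5c 5c 5c 5c 5c.
Inner input = (K'⊕ipad) ∥ m = 7f 69 36 36 36 36 36 ∥ d9 32 e1 a4.
Inner hash: even-index sum = 503 mod 256 = 247; odd-index sum = 655 mod 256 = 143 → f7 8f.
Outer input = (K'⊕opad) ∥ inner = 15 03 5c 5c 5c 5c 5c ∥ f7 8f.
Outer hash (tag): even-index sum = 440 mod 256 = 184; odd-index sum = 434 mod 256 = 178 → b8 b2.

b8b2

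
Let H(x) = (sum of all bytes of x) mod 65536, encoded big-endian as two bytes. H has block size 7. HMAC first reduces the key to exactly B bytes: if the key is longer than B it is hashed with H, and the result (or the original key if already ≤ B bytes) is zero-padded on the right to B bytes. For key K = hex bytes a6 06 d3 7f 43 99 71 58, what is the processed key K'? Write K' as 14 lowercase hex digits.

|K| = 8 > B = 7, so first hash the key.
H(K): sum = 166+6+211+127+67+153+113+88 = 931 → 03 a3.
Zero-pad H(K) = 03 a3 to 7 bytes: K' = 03 a3 00 00 00 00 00.

03a30000000000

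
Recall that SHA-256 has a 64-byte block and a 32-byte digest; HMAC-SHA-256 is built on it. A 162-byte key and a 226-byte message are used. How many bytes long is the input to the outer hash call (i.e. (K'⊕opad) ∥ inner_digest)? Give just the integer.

Key is 162 > 64 bytes, so it is hashed to 32 bytes then zero-padded to 64: |K'| = 64.
Outer input = (K'⊕opad) ∥ H(inner) → 64 + 32 = 96 bytes.

96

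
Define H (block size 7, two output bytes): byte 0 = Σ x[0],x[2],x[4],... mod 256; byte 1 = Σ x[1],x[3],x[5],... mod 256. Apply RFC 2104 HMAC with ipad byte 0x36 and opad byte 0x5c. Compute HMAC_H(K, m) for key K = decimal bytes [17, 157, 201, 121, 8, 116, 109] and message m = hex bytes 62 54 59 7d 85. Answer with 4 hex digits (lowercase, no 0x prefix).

Key decimal bytes [17, 157, 201, 121, 8, 116, 109] = 11 9d c9 79 08 74 6d is exactly B = 7 bytes: K' = 11 9d c9 79 08 74 6d.
K' ⊕ ipad = 27 ab ff 4f 3e 42 5b.  K' ⊕ opad = 4d c1 95 25 54 28 31.
Inner input = (K'⊕ipad) ∥ m = 27 ab ff 4f 3e 42 5b ∥ 62 54 59 7d 85.
Inner hash: even-index sum = 656 mod 256 = 144; odd-index sum = 636 mod 256 = 124 → 90 7c.
Outer input = (K'⊕opad) ∥ inner = 4d c1 95 25 54 28 31 ∥ 90 7c.
Outer hash (tag): even-index sum = 483 mod 256 = 227; odd-index sum = 414 mod 256 = 158 → e3 9e.

e39e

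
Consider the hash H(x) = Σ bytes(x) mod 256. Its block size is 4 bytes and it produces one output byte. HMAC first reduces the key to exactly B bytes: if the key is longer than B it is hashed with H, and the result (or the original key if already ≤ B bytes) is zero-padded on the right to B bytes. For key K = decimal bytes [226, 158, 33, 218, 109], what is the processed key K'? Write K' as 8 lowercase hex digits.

|K| = 5 > B = 4, so first hash the key.
H(K): sum = 226+158+33+218+109 = 744; mod 256 = 232 → e8.
Zero-pad H(K) = e8 to 4 bytes: K' = e8 00 00 00.

e8000000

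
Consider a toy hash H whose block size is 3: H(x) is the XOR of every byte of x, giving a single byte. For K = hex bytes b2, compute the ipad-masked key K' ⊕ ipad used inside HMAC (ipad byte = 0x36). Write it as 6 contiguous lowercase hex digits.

843636

Key hex bytes b2 is 1 byte ≤ B = 3; zero-pad to 3 bytes: K' = b2 00 00.
XOR each byte with 0x36: b2⊕36=84, 00⊕36=36, 00⊕36=36.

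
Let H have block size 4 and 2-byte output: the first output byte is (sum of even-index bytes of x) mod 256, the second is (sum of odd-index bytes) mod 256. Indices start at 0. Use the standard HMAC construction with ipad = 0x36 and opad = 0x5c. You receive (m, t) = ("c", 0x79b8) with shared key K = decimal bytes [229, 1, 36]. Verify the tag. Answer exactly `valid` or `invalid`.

Key decimal bytes [229, 1, 36] = e5 01 24 is 3 bytes ≤ B = 4; zero-pad to 4 bytes: K' = e5 01 24 00.
K' ⊕ ipad = d3 37 12 36; K' ⊕ opad = b9 5d 78 5c.
Inner hash: even-index sum = 328 mod 256 = 72; odd-index sum = 109 mod 256 = 109 → 48 6d.
Outer hash (recomputed tag): even-index sum = 377 mod 256 = 121; odd-index sum = 294 mod 256 = 38 → 79 26.
Recomputed tag = 7926; claimed = 79b8 → mismatch.

invalid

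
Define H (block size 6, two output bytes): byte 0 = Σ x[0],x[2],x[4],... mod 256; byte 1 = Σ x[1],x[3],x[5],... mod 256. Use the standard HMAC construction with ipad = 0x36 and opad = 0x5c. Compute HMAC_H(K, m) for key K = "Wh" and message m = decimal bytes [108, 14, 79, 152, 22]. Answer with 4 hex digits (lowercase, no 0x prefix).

615c

Key "Wh" = 57 68 is 2 bytes ≤ B = 6; zero-pad to 6 bytes: K' = 57 68 00 00 00 00.
K' ⊕ ipad = 61 5e 36 36 36 36.  K' ⊕ opad = 0b 34 5c 5c 5c 5c.
Inner input = (K'⊕ipad) ∥ m = 61 5e 36 36 36 36 ∥ 6c 0e 4f 98 16.
Inner hash: even-index sum = 414 mod 256 = 158; odd-index sum = 368 mod 256 = 112 → 9e 70.
Outer input = (K'⊕opad) ∥ inner = 0b 34 5c 5c 5c 5c ∥ 9e 70.
Outer hash (tag): even-index sum = 353 mod 256 = 97; odd-index sum = 348 mod 256 = 92 → 61 5c.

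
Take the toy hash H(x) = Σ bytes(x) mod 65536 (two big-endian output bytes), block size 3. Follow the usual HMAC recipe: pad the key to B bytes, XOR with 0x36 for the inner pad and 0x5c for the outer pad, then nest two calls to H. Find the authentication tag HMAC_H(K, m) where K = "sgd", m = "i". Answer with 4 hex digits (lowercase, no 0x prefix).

Key "sgd" = 73 67 64 is exactly B = 3 bytes: K' = 73 67 64.
K' ⊕ ipad = 45 51 52.  K' ⊕ opad = 2f 3b 38.
Inner input = (K'⊕ipad) ∥ m = 45 51 52 ∥ 69.
Inner hash: sum = 69+81+82+105 = 337 → 01 51.
Outer input = (K'⊕opad) ∥ inner = 2f 3b 38 ∥ 01 51.
Outer hash (tag): sum = 47+59+56+1+81 = 244 → 00 f4.

00f4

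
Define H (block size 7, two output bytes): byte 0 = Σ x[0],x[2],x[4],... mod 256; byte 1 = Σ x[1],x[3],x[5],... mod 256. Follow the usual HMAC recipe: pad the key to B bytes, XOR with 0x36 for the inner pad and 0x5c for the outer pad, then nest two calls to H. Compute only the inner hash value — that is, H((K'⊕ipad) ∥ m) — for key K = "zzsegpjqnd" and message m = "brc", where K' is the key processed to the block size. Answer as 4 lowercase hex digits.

2e43

Key "zzsegpjqnd" = 7a 7a 73 65 67 70 6a 71 6e 64 is 10 bytes > B = 7, so hash it first: H(key) = 2c 24, then zero-pad to 7 bytes: K' = 2c 24 00 00 00 00 00.
K' ⊕ ipad = 1a 12 36 36 36 36 36.
Inner input = 1a 12 36 36 36 36 36 ∥ 62 72 63.
Inner hash: even-index sum = 302 mod 256 = 46; odd-index sum = 323 mod 256 = 67 → 2e 43.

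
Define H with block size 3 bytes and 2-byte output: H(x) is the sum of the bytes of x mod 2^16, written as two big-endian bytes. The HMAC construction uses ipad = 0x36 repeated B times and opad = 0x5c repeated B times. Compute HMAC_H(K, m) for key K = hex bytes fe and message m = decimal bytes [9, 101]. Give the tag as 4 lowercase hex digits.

01fd

Key hex bytes fe is 1 byte ≤ B = 3; zero-pad to 3 bytes: K' = fe 00 00.
K' ⊕ ipad = c8 36 36.  K' ⊕ opad = a2 5c 5c.
Inner input = (K'⊕ipad) ∥ m = c8 36 36 ∥ 09 65.
Inner hash: sum = 200+54+54+9+101 = 418 → 01 a2.
Outer input = (K'⊕opad) ∥ inner = a2 5c 5c ∥ 01 a2.
Outer hash (tag): sum = 162+92+92+1+162 = 509 → 01 fd.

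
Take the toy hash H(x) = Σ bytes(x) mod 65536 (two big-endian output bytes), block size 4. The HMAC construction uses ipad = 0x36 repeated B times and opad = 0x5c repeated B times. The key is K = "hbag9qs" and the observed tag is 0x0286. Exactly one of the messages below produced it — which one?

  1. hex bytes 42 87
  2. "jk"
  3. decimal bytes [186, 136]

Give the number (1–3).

3

Key "hbag9qs" = 68 62 61 67 39 71 73 is 7 bytes > B = 4, so hash it first: H(key) = 02 af, then zero-pad to 4 bytes: K' = 02 af 00 00.
K' ⊕ ipad = 34 99 36 36; K' ⊕ opad = 5e f3 5c 5c.
m1: inner = H(34 99 36 36 42 87) = 02 02; tag = H(5e f3 5c 5c 02 02) = 020d
m2: inner = H(34 99 36 36 6a 6b) = 02 0e; tag = H(5e f3 5c 5c 02 0e) = 0219
m3: inner = H(34 99 36 36 ba 88) = 02 7b; tag = H(5e f3 5c 5c 02 7b) = 0286 ← matches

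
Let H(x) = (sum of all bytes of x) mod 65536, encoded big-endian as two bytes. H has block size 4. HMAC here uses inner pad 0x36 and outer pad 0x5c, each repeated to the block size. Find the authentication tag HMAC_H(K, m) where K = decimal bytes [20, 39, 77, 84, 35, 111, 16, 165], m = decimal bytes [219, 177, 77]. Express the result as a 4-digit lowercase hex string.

0225

Key decimal bytes [20, 39, 77, 84, 35, 111, 16, 165] = 14 27 4d 54 23 6f 10 a5 is 8 bytes > B = 4, so hash it first: H(key) = 02 23, then zero-pad to 4 bytes: K' = 02 23 00 00.
K' ⊕ ipad = 34 15 36 36.  K' ⊕ opad = 5e 7f 5c 5c.
Inner input = (K'⊕ipad) ∥ m = 34 15 36 36 ∥ db b1 4d.
Inner hash: sum = 52+21+54+54+219+177+77 = 654 → 02 8e.
Outer input = (K'⊕opad) ∥ inner = 5e 7f 5c 5c ∥ 02 8e.
Outer hash (tag): sum = 94+127+92+92+2+142 = 549 → 02 25.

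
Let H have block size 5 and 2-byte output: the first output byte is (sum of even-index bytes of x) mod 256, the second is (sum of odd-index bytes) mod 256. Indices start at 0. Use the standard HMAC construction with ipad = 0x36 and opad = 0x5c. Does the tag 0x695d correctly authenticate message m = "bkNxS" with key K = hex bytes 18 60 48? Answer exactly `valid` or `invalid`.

invalid

Key hex bytes 18 60 48 is 3 bytes ≤ B = 5; zero-pad to 5 bytes: K' = 18 60 48 00 00.
K' ⊕ ipad = 2e 56 7e 36 36; K' ⊕ opad = 44 3c 14 5c 5c.
Inner hash: even-index sum = 453 mod 256 = 197; odd-index sum = 399 mod 256 = 143 → c5 8f.
Outer hash (recomputed tag): even-index sum = 323 mod 256 = 67; odd-index sum = 349 mod 256 = 93 → 43 5d.
Recomputed tag = 435d; claimed = 695d → mismatch.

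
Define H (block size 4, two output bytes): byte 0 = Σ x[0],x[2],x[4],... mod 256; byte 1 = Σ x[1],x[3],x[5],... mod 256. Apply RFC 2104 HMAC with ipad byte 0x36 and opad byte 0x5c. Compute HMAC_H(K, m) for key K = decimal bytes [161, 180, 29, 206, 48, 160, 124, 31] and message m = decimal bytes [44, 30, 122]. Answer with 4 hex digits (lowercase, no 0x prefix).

Key decimal bytes [161, 180, 29, 206, 48, 160, 124, 31] = a1 b4 1d ce 30 a0 7c 1f is 8 bytes > B = 4, so hash it first: H(key) = 6a 41, then zero-pad to 4 bytes: K' = 6a 41 00 00.
K' ⊕ ipad = 5c 77 36 36.  K' ⊕ opad = 36 1d 5c 5c.
Inner input = (K'⊕ipad) ∥ m = 5c 77 36 36 ∥ 2c 1e 7a.
Inner hash: even-index sum = 312 mod 256 = 56; odd-index sum = 203 mod 256 = 203 → 38 cb.
Outer input = (K'⊕opad) ∥ inner = 36 1d 5c 5c ∥ 38 cb.
Outer hash (tag): even-index sum = 202 mod 256 = 202; odd-index sum = 324 mod 256 = 68 → ca 44.

ca44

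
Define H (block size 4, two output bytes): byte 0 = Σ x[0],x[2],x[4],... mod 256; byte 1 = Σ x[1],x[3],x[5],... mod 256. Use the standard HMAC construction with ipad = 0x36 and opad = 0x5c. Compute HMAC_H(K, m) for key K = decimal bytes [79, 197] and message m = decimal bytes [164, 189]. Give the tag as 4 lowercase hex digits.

Key decimal bytes [79, 197] = 4f c5 is 2 bytes ≤ B = 4; zero-pad to 4 bytes: K' = 4f c5 00 00.
K' ⊕ ipad = 79 f3 36 36.  K' ⊕ opad = 13 99 5c 5c.
Inner input = (K'⊕ipad) ∥ m = 79 f3 36 36 ∥ a4 bd.
Inner hash: even-index sum = 339 mod 256 = 83; odd-index sum = 486 mod 256 = 230 → 53 e6.
Outer input = (K'⊕opad) ∥ inner = 13 99 5c 5c ∥ 53 e6.
Outer hash (tag): even-index sum = 194 mod 256 = 194; odd-index sum = 475 mod 256 = 219 → c2 db.

c2db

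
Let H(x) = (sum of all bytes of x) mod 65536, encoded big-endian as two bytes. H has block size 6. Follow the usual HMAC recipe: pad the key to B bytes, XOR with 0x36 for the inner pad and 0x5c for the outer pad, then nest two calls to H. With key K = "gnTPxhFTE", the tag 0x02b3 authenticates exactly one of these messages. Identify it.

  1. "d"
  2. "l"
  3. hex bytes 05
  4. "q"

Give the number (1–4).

Key "gnTPxhFTE" = 67 6e 54 50 78 68 46 54 45 is 9 bytes > B = 6, so hash it first: H(key) = 03 38, then zero-pad to 6 bytes: K' = 03 38 00 00 00 00.
K' ⊕ ipad = 35 0e 36 36 36 36; K' ⊕ opad = 5f 64 5c 5c 5c 5c.
m1: inner = H(35 0e 36 36 36 36 64) = 01 7f; tag = H(5f 64 5c 5c 5c 5c 01 7f) = 02b3 ← matches
m2: inner = H(35 0e 36 36 36 36 6c) = 01 87; tag = H(5f 64 5c 5c 5c 5c 01 87) = 02bb
m3: inner = H(35 0e 36 36 36 36 05) = 01 20; tag = H(5f 64 5c 5c 5c 5c 01 20) = 0254
m4: inner = H(35 0e 36 36 36 36 71) = 01 8c; tag = H(5f 64 5c 5c 5c 5c 01 8c) = 02c0

1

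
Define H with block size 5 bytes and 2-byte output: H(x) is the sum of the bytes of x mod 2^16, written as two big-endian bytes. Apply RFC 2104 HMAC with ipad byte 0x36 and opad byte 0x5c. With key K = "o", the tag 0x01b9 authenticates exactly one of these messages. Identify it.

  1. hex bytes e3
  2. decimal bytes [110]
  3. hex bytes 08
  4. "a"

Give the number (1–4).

Key "o" = 6f is 1 byte ≤ B = 5; zero-pad to 5 bytes: K' = 6f 00 00 00 00.
K' ⊕ ipad = 59 36 36 36 36; K' ⊕ opad = 33 5c 5c 5c 5c.
m1: inner = H(59 36 36 36 36 e3) = 02 14; tag = H(33 5c 5c 5c 5c 02 14) = 01b9 ← matches
m2: inner = H(59 36 36 36 36 6e) = 01 9f; tag = H(33 5c 5c 5c 5c 01 9f) = 0243
m3: inner = H(59 36 36 36 36 08) = 01 39; tag = H(33 5c 5c 5c 5c 01 39) = 01dd
m4: inner = H(59 36 36 36 36 61) = 01 92; tag = H(33 5c 5c 5c 5c 01 92) = 0236

1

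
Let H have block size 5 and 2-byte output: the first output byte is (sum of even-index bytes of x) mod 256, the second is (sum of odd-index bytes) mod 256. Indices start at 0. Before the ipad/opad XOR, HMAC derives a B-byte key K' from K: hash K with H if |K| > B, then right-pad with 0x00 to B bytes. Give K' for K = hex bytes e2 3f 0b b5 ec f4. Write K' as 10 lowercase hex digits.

d9e8000000

|K| = 6 > B = 5, so first hash the key.
H(K): even-index sum = 473 mod 256 = 217; odd-index sum = 488 mod 256 = 232 → d9 e8.
Zero-pad H(K) = d9 e8 to 5 bytes: K' = d9 e8 00 00 00.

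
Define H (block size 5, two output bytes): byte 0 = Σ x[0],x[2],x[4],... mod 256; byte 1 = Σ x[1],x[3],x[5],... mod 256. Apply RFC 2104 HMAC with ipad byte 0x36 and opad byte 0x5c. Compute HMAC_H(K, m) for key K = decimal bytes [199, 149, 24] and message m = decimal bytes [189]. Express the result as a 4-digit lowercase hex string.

Key decimal bytes [199, 149, 24] = c7 95 18 is 3 bytes ≤ B = 5; zero-pad to 5 bytes: K' = c7 95 18 00 00.
K' ⊕ ipad = f1 a3 2e 36 36.  K' ⊕ opad = 9b c9 44 5c 5c.
Inner input = (K'⊕ipad) ∥ m = f1 a3 2e 36 36 ∥ bd.
Inner hash: even-index sum = 341 mod 256 = 85; odd-index sum = 406 mod 256 = 150 → 55 96.
Outer input = (K'⊕opad) ∥ inner = 9b c9 44 5c 5c ∥ 55 96.
Outer hash (tag): even-index sum = 465 mod 256 = 209; odd-index sum = 378 mod 256 = 122 → d1 7a.

d17a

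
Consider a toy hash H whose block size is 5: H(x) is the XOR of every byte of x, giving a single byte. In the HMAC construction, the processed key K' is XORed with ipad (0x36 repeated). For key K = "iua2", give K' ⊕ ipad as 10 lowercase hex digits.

5f43570436

Key "iua2" = 69 75 61 32 is 4 bytes ≤ B = 5; zero-pad to 5 bytes: K' = 69 75 61 32 00.
XOR each byte with 0x36: 69⊕36=5f, 75⊕36=43, 61⊕36=57, 32⊕36=04, 00⊕36=36.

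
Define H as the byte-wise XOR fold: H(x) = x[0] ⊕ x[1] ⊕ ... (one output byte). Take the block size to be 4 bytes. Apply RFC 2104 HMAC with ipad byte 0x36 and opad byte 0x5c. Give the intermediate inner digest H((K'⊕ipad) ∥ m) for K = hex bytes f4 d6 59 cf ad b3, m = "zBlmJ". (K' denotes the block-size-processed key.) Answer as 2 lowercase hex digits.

d9

Key hex bytes f4 d6 59 cf ad b3 is 6 bytes > B = 4, so hash it first: H(key) = aa, then zero-pad to 4 bytes: K' = aa 00 00 00.
K' ⊕ ipad = 9c 36 36 36.
Inner input = 9c 36 36 36 ∥ 7a 42 6c 6d 4a.
Inner hash: XOR 9c⊕36⊕36⊕36⊕7a⊕42⊕6c⊕6d⊕4a = d9.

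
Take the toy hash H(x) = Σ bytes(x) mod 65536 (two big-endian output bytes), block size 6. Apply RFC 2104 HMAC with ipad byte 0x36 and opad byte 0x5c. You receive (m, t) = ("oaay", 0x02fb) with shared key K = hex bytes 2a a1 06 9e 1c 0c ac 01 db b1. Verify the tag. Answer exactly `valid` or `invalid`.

valid

Key hex bytes 2a a1 06 9e 1c 0c ac 01 db b1 is 10 bytes > B = 6, so hash it first: H(key) = 03 d0, then zero-pad to 6 bytes: K' = 03 d0 00 00 00 00.
K' ⊕ ipad = 35 e6 36 36 36 36; K' ⊕ opad = 5f 8c 5c 5c 5c 5c.
Inner hash: sum = 53+230+54+54+54+54+111+97+97+121 = 925 → 03 9d.
Outer hash (recomputed tag): sum = 95+140+92+92+92+92+3+157 = 763 → 02 fb.
Recomputed tag = 02fb; claimed = 02fb → match.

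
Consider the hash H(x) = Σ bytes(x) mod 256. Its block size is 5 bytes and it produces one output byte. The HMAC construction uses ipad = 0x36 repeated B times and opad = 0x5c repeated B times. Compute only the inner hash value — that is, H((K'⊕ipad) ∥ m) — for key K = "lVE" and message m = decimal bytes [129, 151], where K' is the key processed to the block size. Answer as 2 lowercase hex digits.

b1

Key "lVE" = 6c 56 45 is 3 bytes ≤ B = 5; zero-pad to 5 bytes: K' = 6c 56 45 00 00.
K' ⊕ ipad = 5a 60 73 36 36.
Inner input = 5a 60 73 36 36 ∥ 81 97.
Inner hash: sum = 90+96+115+54+54+129+151 = 689; mod 256 = 177 → b1.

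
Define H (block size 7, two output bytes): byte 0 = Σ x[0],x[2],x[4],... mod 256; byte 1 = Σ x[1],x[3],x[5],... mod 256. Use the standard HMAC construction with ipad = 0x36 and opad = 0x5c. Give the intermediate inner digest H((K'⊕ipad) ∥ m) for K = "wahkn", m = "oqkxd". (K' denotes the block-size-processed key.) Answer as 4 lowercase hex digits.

1628

Key "wahkn" = 77 61 68 6b 6e is 5 bytes ≤ B = 7; zero-pad to 7 bytes: K' = 77 61 68 6b 6e 00 00.
K' ⊕ ipad = 41 57 5e 5d 58 36 36.
Inner input = 41 57 5e 5d 58 36 36 ∥ 6f 71 6b 78 64.
Inner hash: even-index sum = 534 mod 256 = 22; odd-index sum = 552 mod 256 = 40 → 16 28.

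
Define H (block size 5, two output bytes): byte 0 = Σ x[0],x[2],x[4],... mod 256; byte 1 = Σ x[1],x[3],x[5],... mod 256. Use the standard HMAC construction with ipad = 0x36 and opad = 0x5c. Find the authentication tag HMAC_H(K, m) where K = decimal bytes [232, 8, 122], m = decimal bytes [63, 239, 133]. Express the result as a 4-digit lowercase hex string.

6eff

Key decimal bytes [232, 8, 122] = e8 08 7a is 3 bytes ≤ B = 5; zero-pad to 5 bytes: K' = e8 08 7a 00 00.
K' ⊕ ipad = de 3e 4c 36 36.  K' ⊕ opad = b4 54 26 5c 5c.
Inner input = (K'⊕ipad) ∥ m = de 3e 4c 36 36 ∥ 3f ef 85.
Inner hash: even-index sum = 591 mod 256 = 79; odd-index sum = 312 mod 256 = 56 → 4f 38.
Outer input = (K'⊕opad) ∥ inner = b4 54 26 5c 5c ∥ 4f 38.
Outer hash (tag): even-index sum = 366 mod 256 = 110; odd-index sum = 255 mod 256 = 255 → 6e ff.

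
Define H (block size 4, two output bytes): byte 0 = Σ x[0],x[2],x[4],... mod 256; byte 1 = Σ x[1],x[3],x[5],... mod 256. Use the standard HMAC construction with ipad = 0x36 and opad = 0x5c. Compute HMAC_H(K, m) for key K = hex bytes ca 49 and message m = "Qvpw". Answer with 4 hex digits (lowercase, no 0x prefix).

Key hex bytes ca 49 is 2 bytes ≤ B = 4; zero-pad to 4 bytes: K' = ca 49 00 00.
K' ⊕ ipad = fc 7f 36 36.  K' ⊕ opad = 96 15 5c 5c.
Inner input = (K'⊕ipad) ∥ m = fc 7f 36 36 ∥ 51 76 70 77.
Inner hash: even-index sum = 499 mod 256 = 243; odd-index sum = 418 mod 256 = 162 → f3 a2.
Outer input = (K'⊕opad) ∥ inner = 96 15 5c 5c ∥ f3 a2.
Outer hash (tag): even-index sum = 485 mod 256 = 229; odd-index sum = 275 mod 256 = 19 → e5 13.

e513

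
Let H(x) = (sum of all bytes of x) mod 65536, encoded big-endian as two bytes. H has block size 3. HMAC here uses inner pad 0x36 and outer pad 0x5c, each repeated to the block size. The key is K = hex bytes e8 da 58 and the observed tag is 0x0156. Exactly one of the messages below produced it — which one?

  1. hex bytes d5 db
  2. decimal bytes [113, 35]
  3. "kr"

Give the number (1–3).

Key hex bytes e8 da 58 is exactly B = 3 bytes: K' = e8 da 58.
K' ⊕ ipad = de ec 6e; K' ⊕ opad = b4 86 04.
m1: inner = H(de ec 6e d5 db) = 03 e8; tag = H(b4 86 04 03 e8) = 0229
m2: inner = H(de ec 6e 71 23) = 02 cc; tag = H(b4 86 04 02 cc) = 020c
m3: inner = H(de ec 6e 6b 72) = 03 15; tag = H(b4 86 04 03 15) = 0156 ← matches

3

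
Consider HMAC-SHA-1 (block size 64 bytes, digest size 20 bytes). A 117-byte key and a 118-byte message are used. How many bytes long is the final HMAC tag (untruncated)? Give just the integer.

20

The tag is one SHA-1 digest: 20 bytes.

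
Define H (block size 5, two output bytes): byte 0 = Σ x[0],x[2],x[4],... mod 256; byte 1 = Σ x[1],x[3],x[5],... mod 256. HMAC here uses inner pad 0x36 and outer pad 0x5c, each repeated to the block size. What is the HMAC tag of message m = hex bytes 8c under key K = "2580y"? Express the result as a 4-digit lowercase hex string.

8c36

Key "2580y" = 32 35 38 30 79 is exactly B = 5 bytes: K' = 32 35 38 30 79.
K' ⊕ ipad = 04 03 0e 06 4f.  K' ⊕ opad = 6e 69 64 6c 25.
Inner input = (K'⊕ipad) ∥ m = 04 03 0e 06 4f ∥ 8c.
Inner hash: even-index sum = 97 mod 256 = 97; odd-index sum = 149 mod 256 = 149 → 61 95.
Outer input = (K'⊕opad) ∥ inner = 6e 69 64 6c 25 ∥ 61 95.
Outer hash (tag): even-index sum = 396 mod 256 = 140; odd-index sum = 310 mod 256 = 54 → 8c 36.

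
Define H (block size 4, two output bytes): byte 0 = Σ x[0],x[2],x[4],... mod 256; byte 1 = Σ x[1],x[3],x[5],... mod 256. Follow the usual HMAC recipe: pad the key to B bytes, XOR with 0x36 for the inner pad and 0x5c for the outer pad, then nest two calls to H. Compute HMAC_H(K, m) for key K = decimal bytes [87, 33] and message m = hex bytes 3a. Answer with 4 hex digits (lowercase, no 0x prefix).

Key decimal bytes [87, 33] = 57 21 is 2 bytes ≤ B = 4; zero-pad to 4 bytes: K' = 57 21 00 00.
K' ⊕ ipad = 61 17 36 36.  K' ⊕ opad = 0b 7d 5c 5c.
Inner input = (K'⊕ipad) ∥ m = 61 17 36 36 ∥ 3a.
Inner hash: even-index sum = 209 mod 256 = 209; odd-index sum = 77 mod 256 = 77 → d1 4d.
Outer input = (K'⊕opad) ∥ inner = 0b 7d 5c 5c ∥ d1 4d.
Outer hash (tag): even-index sum = 312 mod 256 = 56; odd-index sum = 294 mod 256 = 38 → 38 26.

3826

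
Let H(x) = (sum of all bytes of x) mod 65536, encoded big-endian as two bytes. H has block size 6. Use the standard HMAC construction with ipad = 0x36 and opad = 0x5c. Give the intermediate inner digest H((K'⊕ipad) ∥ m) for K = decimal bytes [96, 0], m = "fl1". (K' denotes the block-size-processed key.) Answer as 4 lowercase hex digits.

Key decimal bytes [96, 0] = 60 00 is 2 bytes ≤ B = 6; zero-pad to 6 bytes: K' = 60 00 00 00 00 00.
K' ⊕ ipad = 56 36 36 36 36 36.
Inner input = 56 36 36 36 36 36 ∥ 66 6c 31.
Inner hash: sum = 86+54+54+54+54+54+102+108+49 = 615 → 02 67.

0267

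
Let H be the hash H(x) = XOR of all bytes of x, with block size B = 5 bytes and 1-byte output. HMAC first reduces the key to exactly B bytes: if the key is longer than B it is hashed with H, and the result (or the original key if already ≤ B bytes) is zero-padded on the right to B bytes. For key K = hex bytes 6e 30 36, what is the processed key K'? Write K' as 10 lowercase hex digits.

6e30360000

Key hex bytes 6e 30 36 is 3 bytes ≤ B = 5; zero-pad to 5 bytes: K' = 6e 30 36 00 00.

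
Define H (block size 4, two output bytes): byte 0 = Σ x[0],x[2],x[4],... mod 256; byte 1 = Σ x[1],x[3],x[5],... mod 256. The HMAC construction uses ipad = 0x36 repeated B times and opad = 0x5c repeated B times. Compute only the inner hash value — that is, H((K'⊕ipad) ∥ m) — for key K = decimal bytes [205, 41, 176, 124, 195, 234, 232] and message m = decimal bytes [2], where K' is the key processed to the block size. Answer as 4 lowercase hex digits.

Key decimal bytes [205, 41, 176, 124, 195, 234, 232] = cd 29 b0 7c c3 ea e8 is 7 bytes > B = 4, so hash it first: H(key) = 28 8f, then zero-pad to 4 bytes: K' = 28 8f 00 00.
K' ⊕ ipad = 1e b9 36 36.
Inner input = 1e b9 36 36 ∥ 02.
Inner hash: even-index sum = 86 mod 256 = 86; odd-index sum = 239 mod 256 = 239 → 56 ef.

56ef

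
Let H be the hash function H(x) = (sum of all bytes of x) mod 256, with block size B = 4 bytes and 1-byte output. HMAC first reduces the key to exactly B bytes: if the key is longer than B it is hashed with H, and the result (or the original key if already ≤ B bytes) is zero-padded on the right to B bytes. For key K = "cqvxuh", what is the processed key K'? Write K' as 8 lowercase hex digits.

9f000000

|K| = 6 > B = 4, so first hash the key.
H(K): sum = 99+113+118+120+117+104 = 671; mod 256 = 159 → 9f.
Zero-pad H(K) = 9f to 4 bytes: K' = 9f 00 00 00.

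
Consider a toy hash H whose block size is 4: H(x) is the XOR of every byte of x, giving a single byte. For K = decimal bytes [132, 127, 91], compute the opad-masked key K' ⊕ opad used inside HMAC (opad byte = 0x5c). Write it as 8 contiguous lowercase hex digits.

d823075c

Key decimal bytes [132, 127, 91] = 84 7f 5b is 3 bytes ≤ B = 4; zero-pad to 4 bytes: K' = 84 7f 5b 00.
XOR each byte with 0x5c: 84⊕5c=d8, 7f⊕5c=23, 5b⊕5c=07, 00⊕5c=5c.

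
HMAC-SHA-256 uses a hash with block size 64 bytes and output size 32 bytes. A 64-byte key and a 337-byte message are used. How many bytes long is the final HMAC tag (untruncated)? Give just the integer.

The tag is one SHA-256 digest: 32 bytes.

32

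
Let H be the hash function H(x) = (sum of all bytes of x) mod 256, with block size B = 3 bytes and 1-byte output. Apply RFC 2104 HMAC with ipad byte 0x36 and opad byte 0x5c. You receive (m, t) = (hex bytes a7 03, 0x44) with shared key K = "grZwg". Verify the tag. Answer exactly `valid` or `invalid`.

Key "grZwg" = 67 72 5a 77 67 is 5 bytes > B = 3, so hash it first: H(key) = 11, then zero-pad to 3 bytes: K' = 11 00 00.
K' ⊕ ipad = 27 36 36; K' ⊕ opad = 4d 5c 5c.
Inner hash: sum = 39+54+54+167+3 = 317; mod 256 = 61 → 3d.
Outer hash (recomputed tag): sum = 77+92+92+61 = 322; mod 256 = 66 → 42.
Recomputed tag = 42; claimed = 44 → mismatch.

invalid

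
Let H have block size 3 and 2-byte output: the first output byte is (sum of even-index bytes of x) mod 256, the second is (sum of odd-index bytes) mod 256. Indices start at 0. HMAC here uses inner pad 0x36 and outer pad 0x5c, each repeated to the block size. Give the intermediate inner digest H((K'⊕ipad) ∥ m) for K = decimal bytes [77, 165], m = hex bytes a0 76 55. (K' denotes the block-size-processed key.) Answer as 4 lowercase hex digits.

2788

Key decimal bytes [77, 165] = 4d a5 is 2 bytes ≤ B = 3; zero-pad to 3 bytes: K' = 4d a5 00.
K' ⊕ ipad = 7b 93 36.
Inner input = 7b 93 36 ∥ a0 76 55.
Inner hash: even-index sum = 295 mod 256 = 39; odd-index sum = 392 mod 256 = 136 → 27 88.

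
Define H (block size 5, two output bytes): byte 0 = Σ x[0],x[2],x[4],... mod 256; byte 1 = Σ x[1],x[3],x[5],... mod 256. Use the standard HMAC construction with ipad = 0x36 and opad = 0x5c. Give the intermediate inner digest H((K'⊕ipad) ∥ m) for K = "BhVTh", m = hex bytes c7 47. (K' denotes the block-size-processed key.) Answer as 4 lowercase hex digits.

7987

Key "BhVTh" = 42 68 56 54 68 is exactly B = 5 bytes: K' = 42 68 56 54 68.
K' ⊕ ipad = 74 5e 60 62 5e.
Inner input = 74 5e 60 62 5e ∥ c7 47.
Inner hash: even-index sum = 377 mod 256 = 121; odd-index sum = 391 mod 256 = 135 → 79 87.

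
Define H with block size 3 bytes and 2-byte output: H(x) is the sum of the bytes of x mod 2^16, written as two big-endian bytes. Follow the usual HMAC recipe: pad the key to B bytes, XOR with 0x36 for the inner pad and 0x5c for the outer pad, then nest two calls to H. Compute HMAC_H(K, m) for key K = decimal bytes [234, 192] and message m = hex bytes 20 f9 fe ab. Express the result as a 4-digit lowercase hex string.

027c

Key decimal bytes [234, 192] = ea c0 is 2 bytes ≤ B = 3; zero-pad to 3 bytes: K' = ea c0 00.
K' ⊕ ipad = dc f6 36.  K' ⊕ opad = b6 9c 5c.
Inner input = (K'⊕ipad) ∥ m = dc f6 36 ∥ 20 f9 fe ab.
Inner hash: sum = 220+246+54+32+249+254+171 = 1226 → 04 ca.
Outer input = (K'⊕opad) ∥ inner = b6 9c 5c ∥ 04 ca.
Outer hash (tag): sum = 182+156+92+4+202 = 636 → 02 7c.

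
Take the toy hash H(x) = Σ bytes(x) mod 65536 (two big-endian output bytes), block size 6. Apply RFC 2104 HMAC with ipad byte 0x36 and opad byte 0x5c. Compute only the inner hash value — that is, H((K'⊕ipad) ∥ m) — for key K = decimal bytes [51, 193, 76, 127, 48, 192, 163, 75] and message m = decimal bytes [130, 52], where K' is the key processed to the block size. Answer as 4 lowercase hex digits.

Key decimal bytes [51, 193, 76, 127, 48, 192, 163, 75] = 33 c1 4c 7f 30 c0 a3 4b is 8 bytes > B = 6, so hash it first: H(key) = 03 9d, then zero-pad to 6 bytes: K' = 03 9d 00 00 00 00.
K' ⊕ ipad = 35 ab 36 36 36 36.
Inner input = 35 ab 36 36 36 36 ∥ 82 34.
Inner hash: sum = 53+171+54+54+54+54+130+52 = 622 → 02 6e.

026e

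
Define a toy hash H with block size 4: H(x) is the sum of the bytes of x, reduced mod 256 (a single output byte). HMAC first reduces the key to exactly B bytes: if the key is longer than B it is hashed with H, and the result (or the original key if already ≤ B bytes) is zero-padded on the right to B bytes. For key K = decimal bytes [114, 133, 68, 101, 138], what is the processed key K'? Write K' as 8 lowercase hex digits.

|K| = 5 > B = 4, so first hash the key.
H(K): sum = 114+133+68+101+138 = 554; mod 256 = 42 → 2a.
Zero-pad H(K) = 2a to 4 bytes: K' = 2a 00 00 00.

2a000000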